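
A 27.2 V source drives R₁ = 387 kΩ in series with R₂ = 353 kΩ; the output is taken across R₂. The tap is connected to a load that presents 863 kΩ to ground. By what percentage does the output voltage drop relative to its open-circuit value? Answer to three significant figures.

17.6 %

Unloaded V = 27.2 × 353/740.0 = 12.98 V.
Loaded: R₂‖R_L = 250.5 kΩ, giving V = 27.2 × 250.5/637.5 = 10.69 V.
Drop = (12.98 − 10.69) / 12.98 = 17.6 %.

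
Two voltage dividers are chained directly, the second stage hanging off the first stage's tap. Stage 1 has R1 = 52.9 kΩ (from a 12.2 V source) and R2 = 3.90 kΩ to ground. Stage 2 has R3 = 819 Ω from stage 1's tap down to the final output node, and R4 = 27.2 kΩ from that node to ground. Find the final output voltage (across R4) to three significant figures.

V_out ≈ 0.720 V

Stage 2 presents R3+R4 = 28020 Ω as a load on stage 1's tap.
Stage 1's lower leg becomes R2‖(R3+R4) = 3423 Ω, so V_mid = 12.2 × 3423/56320 = 0.7415 V.
Stage 2 is itself unloaded: V_out = V_mid × R4/(R3+R4) = 0.7415 × 27200/28020 = 0.720 V.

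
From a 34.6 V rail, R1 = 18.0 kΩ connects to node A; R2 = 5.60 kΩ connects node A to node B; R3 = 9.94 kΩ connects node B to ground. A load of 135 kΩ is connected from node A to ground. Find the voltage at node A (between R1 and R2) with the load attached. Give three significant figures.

Below node A the series string R2+R3 = 15.54 kΩ sits in parallel with the 135 kΩ load: 13.94 kΩ.
V_A = 34.6 × 13.94/(18.0 + 13.94) = 15.1 V.

V ≈ 15.1 V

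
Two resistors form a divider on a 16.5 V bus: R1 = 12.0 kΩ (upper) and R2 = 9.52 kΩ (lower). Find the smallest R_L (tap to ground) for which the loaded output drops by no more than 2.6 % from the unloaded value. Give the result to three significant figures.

R_L(min) ≈ 199 kΩ

Output resistance R_th = R1‖R2 = (12.0 × 9.52)/21.52 = 5.309 kΩ.
The fractional drop is R_th/(R_th + R_L); requiring this ≤ 0.0260 gives R_L ≥ R_th(1/0.0260 − 1) = 5.309 × 37.46 = 199 kΩ.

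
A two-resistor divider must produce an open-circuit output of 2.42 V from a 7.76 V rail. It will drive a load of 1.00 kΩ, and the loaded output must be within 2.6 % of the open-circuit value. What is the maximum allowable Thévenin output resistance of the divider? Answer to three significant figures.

R_th ≤ 26.7 Ω

Loading drop = R_th/(R_th + R_L) ≤ 0.0260, so R_th ≤ R_L · ε/(1−ε) = 1.00 kΩ × 0.0260/0.9740 = 26.7 Ω.
(Any R1, R2 with R2/(R1+R2) = 0.312 and R1‖R2 ≤ 26.7 Ω will meet the spec.)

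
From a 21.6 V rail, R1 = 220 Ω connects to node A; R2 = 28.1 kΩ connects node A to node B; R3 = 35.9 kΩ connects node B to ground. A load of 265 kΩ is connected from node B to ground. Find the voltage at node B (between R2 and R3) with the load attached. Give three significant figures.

At node B, R3 is in parallel with the load: R3‖R_L = 31620 Ω.
Below node A the resistance is R2 + (R3‖R_L) = 59720 Ω, so V_A = 21.6 × 59720/59940 = 21.52 V.
Then V_B = V_A × (R3‖R_L)/(R2 + R3‖R_L) = 21.52 × 31620/59720 = 11.4 V.

V ≈ 11.4 V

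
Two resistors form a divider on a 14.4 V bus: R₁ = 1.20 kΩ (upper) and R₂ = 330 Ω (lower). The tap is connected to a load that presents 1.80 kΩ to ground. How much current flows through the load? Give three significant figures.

R₂‖R_L = 278.9 Ω; V_out = 14.4 × 278.9/1479 = 2.715 V.
I_L = V_out / R_L = 2.715 / 1.80 kΩ = 1.51 mA.

I_L ≈ 1.51 mA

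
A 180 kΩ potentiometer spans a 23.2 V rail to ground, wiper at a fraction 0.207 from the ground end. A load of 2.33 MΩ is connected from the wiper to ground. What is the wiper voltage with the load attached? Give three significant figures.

The wiper splits the pot into (1−α)R = 142.7 kΩ above and αR = 37.26 kΩ below.
Lower section ‖ load = 36.67 kΩ.
V_wiper = 23.2 × 36.67/(142.7 + 36.67) = 4.74 V.

V ≈ 4.74 V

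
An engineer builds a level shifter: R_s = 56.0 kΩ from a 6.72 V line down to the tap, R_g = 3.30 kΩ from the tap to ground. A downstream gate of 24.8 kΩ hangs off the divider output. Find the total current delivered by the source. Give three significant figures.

R_g‖R_L = 2.912 kΩ, so the source sees R_s + R_g‖R_L = 58.91 kΩ.
I = 6.72 V / 58.91 kΩ = 0.114 mA.

I ≈ 0.114 mA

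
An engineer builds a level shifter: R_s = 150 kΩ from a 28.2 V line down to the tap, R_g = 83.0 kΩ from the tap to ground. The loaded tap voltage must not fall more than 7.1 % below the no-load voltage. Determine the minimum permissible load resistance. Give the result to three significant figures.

Output resistance R_th = R_s‖R_g = (150 × 83.0)/233.0 = 53.43 kΩ.
The fractional drop is R_th/(R_th + R_L); requiring this ≤ 0.0710 gives R_L ≥ R_th(1/0.0710 − 1) = 53.43 × 13.08 = 699 kΩ.

R_L(min) ≈ 699 kΩ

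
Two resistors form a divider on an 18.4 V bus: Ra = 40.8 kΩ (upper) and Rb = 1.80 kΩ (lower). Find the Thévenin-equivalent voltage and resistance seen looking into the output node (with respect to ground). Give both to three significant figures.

V_th = 0.777 V, R_th = 1.72 kΩ

V_th is the open-circuit tap voltage: 18.4 × 1.80/(40.8 + 1.80) = 0.777 V.
With the supply zeroed, Ra and Rb appear in parallel from the tap: R_th = Ra‖Rb = (40.8 × 1.80)/42.60 = 1.72 kΩ.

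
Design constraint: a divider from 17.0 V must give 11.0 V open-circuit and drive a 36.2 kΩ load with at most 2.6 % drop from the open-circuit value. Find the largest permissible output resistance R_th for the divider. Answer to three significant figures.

R_th ≤ 966 Ω

Loading drop = R_th/(R_th + R_L) ≤ 0.0260, so R_th ≤ R_L · ε/(1−ε) = 36.2 kΩ × 0.0260/0.9740 = 966 Ω.
(Any R1, R2 with R2/(R1+R2) = 0.647 and R1‖R2 ≤ 966 Ω will meet the spec.)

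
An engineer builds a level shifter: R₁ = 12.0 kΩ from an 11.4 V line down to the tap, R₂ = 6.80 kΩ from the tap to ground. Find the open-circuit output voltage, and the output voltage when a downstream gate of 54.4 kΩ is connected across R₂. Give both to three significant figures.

Open-circuit: V = 11.4 × 6.80/(12.0 + 6.80) = 4.12 V.
With the load, R₂ becomes R₂‖R_L = 6.044 kΩ, so V = 11.4 × 6.044/18.04 = 3.82 V.

Unloaded: 4.12 V; loaded: 3.82 V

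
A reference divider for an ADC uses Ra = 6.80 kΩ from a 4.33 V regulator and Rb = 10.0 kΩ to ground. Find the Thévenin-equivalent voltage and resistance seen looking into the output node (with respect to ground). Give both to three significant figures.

V_th = 2.58 V, R_th = 4.05 kΩ

V_th is the open-circuit tap voltage: 4.33 × 10.0/(6.80 + 10.0) = 2.58 V.
With the supply zeroed, Ra and Rb appear in parallel from the tap: R_th = Ra‖Rb = (6.80 × 10.0)/16.80 = 4.05 kΩ.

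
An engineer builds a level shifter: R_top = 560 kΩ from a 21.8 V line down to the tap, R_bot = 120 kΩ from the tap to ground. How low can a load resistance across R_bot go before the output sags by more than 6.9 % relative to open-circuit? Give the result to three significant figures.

R_L(min) ≈ 1.33 MΩ

Output resistance R_th = R_top‖R_bot = (560 × 120)/680.0 = 98.82 kΩ.
The fractional drop is R_th/(R_th + R_L); requiring this ≤ 0.0690 gives R_L ≥ R_th(1/0.0690 − 1) = 98.82 × 13.49 = 1.33 MΩ.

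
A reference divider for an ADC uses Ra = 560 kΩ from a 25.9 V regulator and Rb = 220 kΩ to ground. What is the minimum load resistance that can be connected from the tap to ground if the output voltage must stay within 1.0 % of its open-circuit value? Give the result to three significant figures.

Output resistance R_th = Ra‖Rb = (560 × 220)/780.0 = 157.9 kΩ.
The fractional drop is R_th/(R_th + R_L); requiring this ≤ 0.0100 gives R_L ≥ R_th(1/0.0100 − 1) = 157.9 × 99.00 = 15.6 MΩ.

R_L(min) ≈ 15.6 MΩ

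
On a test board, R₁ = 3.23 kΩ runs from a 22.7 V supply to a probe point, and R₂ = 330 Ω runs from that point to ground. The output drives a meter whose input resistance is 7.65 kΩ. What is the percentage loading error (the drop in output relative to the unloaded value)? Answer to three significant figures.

The divider's output (Thévenin) resistance is R₁‖R₂ = 299.4 Ω.
Fractional drop under load = R_th/(R_th + R_L) = 299.4 / (299.4 + 7650) = 0.03766.
So the output falls by 3.77 %.

3.77 %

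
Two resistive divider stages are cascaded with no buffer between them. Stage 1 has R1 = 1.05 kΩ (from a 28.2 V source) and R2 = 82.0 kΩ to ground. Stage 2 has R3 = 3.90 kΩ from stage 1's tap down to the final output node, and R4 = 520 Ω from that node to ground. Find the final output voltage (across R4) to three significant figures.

Stage 2 presents R3+R4 = 4420 Ω as a load on stage 1's tap.
Stage 1's lower leg becomes R2‖(R3+R4) = 4194 Ω, so V_mid = 28.2 × 4194/5244 = 22.55 V.
Stage 2 is itself unloaded: V_out = V_mid × R4/(R3+R4) = 22.55 × 520/4420 = 2.65 V.

V_out ≈ 2.65 V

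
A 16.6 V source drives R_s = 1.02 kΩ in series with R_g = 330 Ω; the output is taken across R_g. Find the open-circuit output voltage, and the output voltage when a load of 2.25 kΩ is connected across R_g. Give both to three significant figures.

Unloaded: 4.06 V; loaded: 3.65 V

Open-circuit: V = 16.6 × 330/(1020 + 330) = 4.06 V.
With the load, R_g becomes R_g‖R_L = 287.8 Ω, so V = 16.6 × 287.8/1308 = 3.65 V.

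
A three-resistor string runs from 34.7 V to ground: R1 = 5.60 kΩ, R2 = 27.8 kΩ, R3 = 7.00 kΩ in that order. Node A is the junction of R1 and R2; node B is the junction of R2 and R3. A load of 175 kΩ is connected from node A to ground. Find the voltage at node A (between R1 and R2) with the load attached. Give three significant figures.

V ≈ 29.1 V

Below node A the series string R2+R3 = 34.80 kΩ sits in parallel with the 175 kΩ load: 29.03 kΩ.
V_A = 34.7 × 29.03/(5.60 + 29.03) = 29.1 V.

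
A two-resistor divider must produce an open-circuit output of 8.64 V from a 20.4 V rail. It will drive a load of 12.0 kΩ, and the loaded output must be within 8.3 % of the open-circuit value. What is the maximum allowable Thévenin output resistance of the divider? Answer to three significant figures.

R_th ≤ 1.09 kΩ

Loading drop = R_th/(R_th + R_L) ≤ 0.0830, so R_th ≤ R_L · ε/(1−ε) = 12.0 kΩ × 0.0830/0.9170 = 1.09 kΩ.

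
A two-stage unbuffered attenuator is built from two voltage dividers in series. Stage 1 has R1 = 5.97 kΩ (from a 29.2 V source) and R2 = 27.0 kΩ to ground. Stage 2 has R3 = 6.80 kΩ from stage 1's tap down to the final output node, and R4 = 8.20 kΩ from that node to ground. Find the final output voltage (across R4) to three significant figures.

V_out ≈ 9.86 V

Stage 2 presents R3+R4 = 15.00 kΩ as a load on stage 1's tap.
Stage 1's lower leg becomes R2‖(R3+R4) = 9.643 kΩ, so V_mid = 29.2 × 9.643/15.61 = 18.03 V.
Stage 2 is itself unloaded: V_out = V_mid × R4/(R3+R4) = 18.03 × 8.20/15.00 = 9.86 V.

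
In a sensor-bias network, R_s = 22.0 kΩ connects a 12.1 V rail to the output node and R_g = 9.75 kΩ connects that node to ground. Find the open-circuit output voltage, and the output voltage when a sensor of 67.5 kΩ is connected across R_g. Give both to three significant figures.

Unloaded: 3.72 V; loaded: 3.38 V

Open-circuit: V = 12.1 × 9.75/(22.0 + 9.75) = 3.72 V.
With the load, R_g becomes R_g‖R_L = 8.519 kΩ, so V = 12.1 × 8.519/30.52 = 3.38 V.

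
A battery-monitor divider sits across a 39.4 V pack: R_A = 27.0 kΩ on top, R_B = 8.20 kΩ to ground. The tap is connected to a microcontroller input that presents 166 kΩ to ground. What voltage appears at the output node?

The load sits in parallel with R_B: R_B‖R_L = (8.20 × 166) / (8.20 + 166) = 7.814 kΩ.
V_out = 39.4 × 7.814 / (27.0 + 7.814) = 39.4 × 7.814/34.81 = 8.84 V.

V_out ≈ 8.84 V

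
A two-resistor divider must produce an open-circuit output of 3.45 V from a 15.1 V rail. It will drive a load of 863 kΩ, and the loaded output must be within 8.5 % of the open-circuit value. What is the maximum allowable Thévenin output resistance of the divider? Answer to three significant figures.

Loading drop = R_th/(R_th + R_L) ≤ 0.0850, so R_th ≤ R_L · ε/(1−ε) = 863 kΩ × 0.0850/0.9150 = 80.2 kΩ.
(Any R1, R2 with R2/(R1+R2) = 0.228 and R1‖R2 ≤ 80.2 kΩ will meet the spec.)

R_th ≤ 80.2 kΩ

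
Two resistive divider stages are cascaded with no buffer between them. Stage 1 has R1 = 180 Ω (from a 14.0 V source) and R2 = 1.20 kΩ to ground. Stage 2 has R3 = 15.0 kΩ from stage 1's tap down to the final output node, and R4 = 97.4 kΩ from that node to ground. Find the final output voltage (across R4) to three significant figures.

V_out ≈ 10.5 V

Stage 2 presents R3+R4 = 112400 Ω as a load on stage 1's tap.
Stage 1's lower leg becomes R2‖(R3+R4) = 1187 Ω, so V_mid = 14.0 × 1187/1367 = 12.16 V.
Stage 2 is itself unloaded: V_out = V_mid × R4/(R3+R4) = 12.16 × 97400/112400 = 10.5 V.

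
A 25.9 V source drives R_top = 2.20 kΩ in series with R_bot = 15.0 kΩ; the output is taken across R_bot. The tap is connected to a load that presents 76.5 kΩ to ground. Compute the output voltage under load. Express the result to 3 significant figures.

V_out ≈ 22.0 V

The load sits in parallel with R_bot: R_bot‖R_L = (15.0 × 76.5) / (15.0 + 76.5) = 12.54 kΩ.
V_out = 25.9 × 12.54 / (2.20 + 12.54) = 25.9 × 12.54/14.74 = 22.0 V.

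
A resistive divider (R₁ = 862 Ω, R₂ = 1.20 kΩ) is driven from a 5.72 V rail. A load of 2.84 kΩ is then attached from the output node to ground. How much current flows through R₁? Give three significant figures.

I ≈ 3.35 mA

R₂‖R_L = 843.6 Ω, so the source sees R₁ + R₂‖R_L = 1706 Ω.
I = 5.72 V / 1706 Ω = 3.35 mA.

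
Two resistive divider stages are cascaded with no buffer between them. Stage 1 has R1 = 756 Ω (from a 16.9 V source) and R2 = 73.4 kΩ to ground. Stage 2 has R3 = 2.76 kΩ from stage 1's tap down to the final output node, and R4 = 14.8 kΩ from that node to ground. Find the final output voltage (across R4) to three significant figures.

Stage 2 presents R3+R4 = 17560 Ω as a load on stage 1's tap.
Stage 1's lower leg becomes R2‖(R3+R4) = 14170 Ω, so V_mid = 16.9 × 14170/14930 = 16.04 V.
Stage 2 is itself unloaded: V_out = V_mid × R4/(R3+R4) = 16.04 × 14800/17560 = 13.5 V.

V_out ≈ 13.5 V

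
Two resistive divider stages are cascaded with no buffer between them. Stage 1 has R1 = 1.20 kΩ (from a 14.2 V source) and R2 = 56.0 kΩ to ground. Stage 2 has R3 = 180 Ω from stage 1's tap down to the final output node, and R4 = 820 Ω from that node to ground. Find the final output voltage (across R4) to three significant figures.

Stage 2 presents R3+R4 = 1000 Ω as a load on stage 1's tap.
Stage 1's lower leg becomes R2‖(R3+R4) = 982.5 Ω, so V_mid = 14.2 × 982.5/2182 = 6.392 V.
Stage 2 is itself unloaded: V_out = V_mid × R4/(R3+R4) = 6.392 × 820/1000 = 5.24 V.

V_out ≈ 5.24 V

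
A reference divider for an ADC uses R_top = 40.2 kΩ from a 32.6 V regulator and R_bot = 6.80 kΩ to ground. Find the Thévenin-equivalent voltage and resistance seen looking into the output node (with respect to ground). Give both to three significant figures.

V_th is the open-circuit tap voltage: 32.6 × 6.80/(40.2 + 6.80) = 4.72 V.
With the supply zeroed, R_top and R_bot appear in parallel from the tap: R_th = R_top‖R_bot = (40.2 × 6.80)/47.00 = 5.82 kΩ.

V_th = 4.72 V, R_th = 5.82 kΩ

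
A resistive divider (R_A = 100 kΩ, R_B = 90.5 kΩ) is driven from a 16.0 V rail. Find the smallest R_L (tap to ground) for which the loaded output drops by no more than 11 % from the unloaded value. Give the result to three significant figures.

R_L(min) ≈ 384 kΩ

Output resistance R_th = R_A‖R_B = (100 × 90.5)/190.5 = 47.51 kΩ.
The fractional drop is R_th/(R_th + R_L); requiring this ≤ 0.110 gives R_L ≥ R_th(1/0.110 − 1) = 47.51 × 8.091 = 384 kΩ.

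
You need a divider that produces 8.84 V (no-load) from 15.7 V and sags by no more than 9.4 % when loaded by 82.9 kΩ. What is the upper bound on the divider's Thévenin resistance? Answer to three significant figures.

R_th ≤ 8.60 kΩ

Loading drop = R_th/(R_th + R_L) ≤ 0.0940, so R_th ≤ R_L · ε/(1−ε) = 82.9 kΩ × 0.0940/0.9060 = 8.60 kΩ.
(Any R1, R2 with R2/(R1+R2) = 0.563 and R1‖R2 ≤ 8.60 kΩ will meet the spec.)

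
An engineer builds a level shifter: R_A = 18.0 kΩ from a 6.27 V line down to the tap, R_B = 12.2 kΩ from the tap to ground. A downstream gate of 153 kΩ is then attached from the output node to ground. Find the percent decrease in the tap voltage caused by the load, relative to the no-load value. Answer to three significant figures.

4.54 %

The divider's output (Thévenin) resistance is R_A‖R_B = 7.272 kΩ.
Fractional drop under load = R_th/(R_th + R_L) = 7.272 / (7.272 + 153) = 0.04537.
So the output falls by 4.54 %.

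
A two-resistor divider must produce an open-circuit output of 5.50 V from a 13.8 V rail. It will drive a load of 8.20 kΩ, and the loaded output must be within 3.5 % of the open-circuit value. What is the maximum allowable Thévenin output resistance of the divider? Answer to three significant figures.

Loading drop = R_th/(R_th + R_L) ≤ 0.0350, so R_th ≤ R_L · ε/(1−ε) = 8.20 kΩ × 0.0350/0.9650 = 297 Ω.

R_th ≤ 297 Ω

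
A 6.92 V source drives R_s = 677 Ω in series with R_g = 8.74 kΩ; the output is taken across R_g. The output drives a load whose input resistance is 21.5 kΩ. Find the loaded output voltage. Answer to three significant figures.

V_out ≈ 6.24 V

The load sits in parallel with R_g: R_g‖R_L = (8740 × 21500) / (8740 + 21500) = 6214 Ω.
V_out = 6.92 × 6214 / (677 + 6214) = 6.92 × 6214/6891 = 6.24 V.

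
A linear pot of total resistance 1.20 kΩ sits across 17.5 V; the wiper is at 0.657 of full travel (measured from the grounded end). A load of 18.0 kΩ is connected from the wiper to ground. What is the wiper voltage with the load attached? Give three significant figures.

The wiper splits the pot into (1−α)R = 411.6 Ω above and αR = 788.4 Ω below.
Lower section ‖ load = 755.3 Ω.
V_wiper = 17.5 × 755.3/(411.6 + 755.3) = 11.3 V.

V ≈ 11.3 V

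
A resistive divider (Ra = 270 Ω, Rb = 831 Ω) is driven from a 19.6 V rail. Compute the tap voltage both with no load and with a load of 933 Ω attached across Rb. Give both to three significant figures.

Unloaded: 14.8 V; loaded: 12.1 V

Open-circuit: V = 19.6 × 831/(270 + 831) = 14.8 V.
With the load, Rb becomes Rb‖R_L = 439.5 Ω, so V = 19.6 × 439.5/709.5 = 12.1 V.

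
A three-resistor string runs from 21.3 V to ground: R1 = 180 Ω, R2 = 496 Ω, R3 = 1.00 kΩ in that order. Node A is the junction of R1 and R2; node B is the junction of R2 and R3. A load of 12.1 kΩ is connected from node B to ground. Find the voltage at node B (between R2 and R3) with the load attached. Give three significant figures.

At node B, R3 is in parallel with the load: R3‖R_L = 923.7 Ω.
Below node A the resistance is R2 + (R3‖R_L) = 1420 Ω, so V_A = 21.3 × 1420/1600 = 18.90 V.
Then V_B = V_A × (R3‖R_L)/(R2 + R3‖R_L) = 18.90 × 923.7/1420 = 12.3 V.

V ≈ 12.3 V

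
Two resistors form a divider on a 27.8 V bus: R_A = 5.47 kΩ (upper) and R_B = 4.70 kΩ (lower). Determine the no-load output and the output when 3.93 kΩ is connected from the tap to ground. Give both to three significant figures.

Open-circuit: V = 27.8 × 4.70/(5.47 + 4.70) = 12.8 V.
With the load, R_B becomes R_B‖R_L = 2.140 kΩ, so V = 27.8 × 2.140/7.610 = 7.82 V.

Unloaded: 12.8 V; loaded: 7.82 V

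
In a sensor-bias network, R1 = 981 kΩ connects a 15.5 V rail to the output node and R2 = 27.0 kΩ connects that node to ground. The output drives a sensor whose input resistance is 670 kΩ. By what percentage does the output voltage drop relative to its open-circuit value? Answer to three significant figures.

The divider's output (Thévenin) resistance is R1‖R2 = 26.28 kΩ.
Fractional drop under load = R_th/(R_th + R_L) = 26.28 / (26.28 + 670) = 0.03774.
So the output falls by 3.77 %.

3.77 %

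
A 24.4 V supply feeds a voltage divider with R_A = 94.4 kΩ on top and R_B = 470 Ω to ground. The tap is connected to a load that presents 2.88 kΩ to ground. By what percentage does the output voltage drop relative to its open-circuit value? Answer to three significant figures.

The divider's output (Thévenin) resistance is R_A‖R_B = 467.7 Ω.
Fractional drop under load = R_th/(R_th + R_L) = 467.7 / (467.7 + 2880) = 0.1397.
So the output falls by 14.0 %.

14.0 %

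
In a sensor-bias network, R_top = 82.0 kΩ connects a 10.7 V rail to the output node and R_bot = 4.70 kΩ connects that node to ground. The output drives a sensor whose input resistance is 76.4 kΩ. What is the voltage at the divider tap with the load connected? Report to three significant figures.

V_out ≈ 0.548 V

The load sits in parallel with R_bot: R_bot‖R_L = (4.70 × 76.4) / (4.70 + 76.4) = 4.428 kΩ.
V_out = 10.7 × 4.428 / (82.0 + 4.428) = 10.7 × 4.428/86.43 = 0.548 V.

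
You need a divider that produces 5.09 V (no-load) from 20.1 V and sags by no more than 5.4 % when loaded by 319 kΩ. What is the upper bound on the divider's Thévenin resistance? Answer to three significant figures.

R_th ≤ 18.2 kΩ

Loading drop = R_th/(R_th + R_L) ≤ 0.0540, so R_th ≤ R_L · ε/(1−ε) = 319 kΩ × 0.0540/0.9460 = 18.2 kΩ.
(Any R1, R2 with R2/(R1+R2) = 0.253 and R1‖R2 ≤ 18.2 kΩ will meet the spec.)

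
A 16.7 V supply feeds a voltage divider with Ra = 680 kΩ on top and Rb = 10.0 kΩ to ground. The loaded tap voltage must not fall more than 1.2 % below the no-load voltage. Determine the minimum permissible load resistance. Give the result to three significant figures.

R_L(min) ≈ 811 kΩ

Output resistance R_th = Ra‖Rb = (680 × 10.0)/690.0 = 9.855 kΩ.
The fractional drop is R_th/(R_th + R_L); requiring this ≤ 0.0120 gives R_L ≥ R_th(1/0.0120 − 1) = 9.855 × 82.33 = 811 kΩ.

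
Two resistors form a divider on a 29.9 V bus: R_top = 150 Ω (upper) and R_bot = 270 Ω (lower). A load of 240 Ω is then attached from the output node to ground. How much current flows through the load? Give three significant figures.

R_bot‖R_L = 127.1 Ω; V_out = 29.9 × 127.1/277.1 = 13.71 V.
I_L = V_out / R_L = 13.71 / 240 Ω = 57.1 mA.

I_L ≈ 57.1 mA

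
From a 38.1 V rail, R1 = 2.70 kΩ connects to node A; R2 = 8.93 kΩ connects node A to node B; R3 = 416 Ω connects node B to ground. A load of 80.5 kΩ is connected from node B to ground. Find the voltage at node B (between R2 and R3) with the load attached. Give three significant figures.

V ≈ 1.31 V

At node B, R3 is in parallel with the load: R3‖R_L = 413.9 Ω.
Below node A the resistance is R2 + (R3‖R_L) = 9344 Ω, so V_A = 38.1 × 9344/12040 = 29.56 V.
Then V_B = V_A × (R3‖R_L)/(R2 + R3‖R_L) = 29.56 × 413.9/9344 = 1.31 V.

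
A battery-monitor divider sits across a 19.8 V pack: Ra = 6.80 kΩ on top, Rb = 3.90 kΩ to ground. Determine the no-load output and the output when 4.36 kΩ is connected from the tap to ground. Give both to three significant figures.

Open-circuit: V = 19.8 × 3.90/(6.80 + 3.90) = 7.22 V.
With the load, Rb becomes Rb‖R_L = 2.059 kΩ, so V = 19.8 × 2.059/8.859 = 4.60 V.

Unloaded: 7.22 V; loaded: 4.60 V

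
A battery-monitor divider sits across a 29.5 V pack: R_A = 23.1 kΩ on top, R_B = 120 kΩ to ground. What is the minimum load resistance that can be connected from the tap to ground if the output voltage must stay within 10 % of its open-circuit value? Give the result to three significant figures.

R_L(min) ≈ 174 kΩ

Output resistance R_th = R_A‖R_B = (23.1 × 120)/143.1 = 19.37 kΩ.
The fractional drop is R_th/(R_th + R_L); requiring this ≤ 0.100 gives R_L ≥ R_th(1/0.100 − 1) = 19.37 × 9.000 = 174 kΩ.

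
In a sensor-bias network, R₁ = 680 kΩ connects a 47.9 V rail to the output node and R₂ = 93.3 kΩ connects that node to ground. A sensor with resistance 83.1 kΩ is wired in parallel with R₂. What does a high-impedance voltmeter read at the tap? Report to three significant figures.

V_out ≈ 2.91 V

The load sits in parallel with R₂: R₂‖R_L = (93.3 × 83.1) / (93.3 + 83.1) = 43.95 kΩ.
V_out = 47.9 × 43.95 / (680 + 43.95) = 47.9 × 43.95/724.0 = 2.91 V.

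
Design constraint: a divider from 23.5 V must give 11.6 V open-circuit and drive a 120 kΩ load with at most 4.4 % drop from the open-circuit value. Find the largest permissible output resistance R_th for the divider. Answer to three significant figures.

Loading drop = R_th/(R_th + R_L) ≤ 0.0440, so R_th ≤ R_L · ε/(1−ε) = 120 kΩ × 0.0440/0.9560 = 5.52 kΩ.

R_th ≤ 5.52 kΩ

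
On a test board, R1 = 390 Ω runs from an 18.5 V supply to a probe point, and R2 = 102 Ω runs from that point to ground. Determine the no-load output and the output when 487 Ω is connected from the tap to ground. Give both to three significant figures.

Open-circuit: V = 18.5 × 102/(390 + 102) = 3.84 V.
With the load, R2 becomes R2‖R_L = 84.34 Ω, so V = 18.5 × 84.34/474.3 = 3.29 V.

Unloaded: 3.84 V; loaded: 3.29 V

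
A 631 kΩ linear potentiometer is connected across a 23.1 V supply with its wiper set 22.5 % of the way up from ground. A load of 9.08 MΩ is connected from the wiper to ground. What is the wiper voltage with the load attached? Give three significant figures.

The wiper splits the pot into (1−α)R = 489.0 kΩ above and αR = 142.0 kΩ below.
Lower section ‖ load = 139.8 kΩ.
V_wiper = 23.1 × 139.8/(489.0 + 139.8) = 5.14 V.

V ≈ 5.14 V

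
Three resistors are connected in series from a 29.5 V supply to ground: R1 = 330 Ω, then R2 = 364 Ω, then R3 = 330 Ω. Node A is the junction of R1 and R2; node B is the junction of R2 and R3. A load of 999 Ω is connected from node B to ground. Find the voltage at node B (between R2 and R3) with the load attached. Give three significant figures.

V ≈ 7.77 V

At node B, R3 is in parallel with the load: R3‖R_L = 248.1 Ω.
Below node A the resistance is R2 + (R3‖R_L) = 612.1 Ω, so V_A = 29.5 × 612.1/942.1 = 19.17 V.
Then V_B = V_A × (R3‖R_L)/(R2 + R3‖R_L) = 19.17 × 248.1/612.1 = 7.77 V.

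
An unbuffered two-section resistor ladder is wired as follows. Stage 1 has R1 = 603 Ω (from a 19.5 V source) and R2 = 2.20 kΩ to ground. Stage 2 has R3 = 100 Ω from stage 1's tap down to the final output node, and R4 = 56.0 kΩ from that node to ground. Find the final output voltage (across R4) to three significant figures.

V_out ≈ 15.1 V

Stage 2 presents R3+R4 = 56100 Ω as a load on stage 1's tap.
Stage 1's lower leg becomes R2‖(R3+R4) = 2117 Ω, so V_mid = 19.5 × 2117/2720 = 15.18 V.
Stage 2 is itself unloaded: V_out = V_mid × R4/(R3+R4) = 15.18 × 56000/56100 = 15.1 V.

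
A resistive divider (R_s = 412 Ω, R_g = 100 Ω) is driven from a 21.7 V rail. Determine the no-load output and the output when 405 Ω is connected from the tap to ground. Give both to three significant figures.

Unloaded: 4.24 V; loaded: 3.54 V

Open-circuit: V = 21.7 × 100/(412 + 100) = 4.24 V.
With the load, R_g becomes R_g‖R_L = 80.20 Ω, so V = 21.7 × 80.20/492.2 = 3.54 V.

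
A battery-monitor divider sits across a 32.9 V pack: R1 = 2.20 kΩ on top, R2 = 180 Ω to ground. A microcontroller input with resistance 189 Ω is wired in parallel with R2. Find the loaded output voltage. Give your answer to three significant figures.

The load sits in parallel with R2: R2‖R_L = (180 × 189) / (180 + 189) = 92.20 Ω.
V_out = 32.9 × 92.20 / (2200 + 92.20) = 32.9 × 92.20/2292 = 1.32 V.
(Unloaded it would have been 2.49 V.)

V_out ≈ 1.32 V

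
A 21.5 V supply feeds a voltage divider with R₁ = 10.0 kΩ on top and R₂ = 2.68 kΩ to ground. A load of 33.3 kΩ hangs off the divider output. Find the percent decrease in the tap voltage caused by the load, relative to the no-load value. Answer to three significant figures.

5.97 %

The divider's output (Thévenin) resistance is R₁‖R₂ = 2.114 kΩ.
Fractional drop under load = R_th/(R_th + R_L) = 2.114 / (2.114 + 33.3) = 0.05968.
So the output falls by 5.97 %.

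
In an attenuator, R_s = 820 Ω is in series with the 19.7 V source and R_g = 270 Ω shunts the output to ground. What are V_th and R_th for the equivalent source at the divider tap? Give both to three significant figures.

V_th = 4.88 V, R_th = 203 Ω

V_th is the open-circuit tap voltage: 19.7 × 270/(820 + 270) = 4.88 V.
With the supply zeroed, R_s and R_g appear in parallel from the tap: R_th = R_s‖R_g = (820 × 270)/1090 = 203 Ω.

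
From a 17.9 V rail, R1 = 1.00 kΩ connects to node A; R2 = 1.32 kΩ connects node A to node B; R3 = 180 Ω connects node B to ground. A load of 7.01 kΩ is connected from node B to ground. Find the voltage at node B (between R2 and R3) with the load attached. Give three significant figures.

V ≈ 1.26 V

At node B, R3 is in parallel with the load: R3‖R_L = 175.5 Ω.
Below node A the resistance is R2 + (R3‖R_L) = 1495 Ω, so V_A = 17.9 × 1495/2495 = 10.73 V.
Then V_B = V_A × (R3‖R_L)/(R2 + R3‖R_L) = 10.73 × 175.5/1495 = 1.26 V.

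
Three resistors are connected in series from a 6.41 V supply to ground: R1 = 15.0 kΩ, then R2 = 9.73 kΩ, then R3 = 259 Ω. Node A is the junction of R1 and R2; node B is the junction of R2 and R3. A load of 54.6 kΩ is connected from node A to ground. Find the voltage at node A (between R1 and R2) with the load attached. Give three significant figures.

V ≈ 2.31 V

Below node A the series string R2+R3 = 9989 Ω sits in parallel with the 54600 Ω load: 8444 Ω.
V_A = 6.41 × 8444/(15000 + 8444) = 2.31 V.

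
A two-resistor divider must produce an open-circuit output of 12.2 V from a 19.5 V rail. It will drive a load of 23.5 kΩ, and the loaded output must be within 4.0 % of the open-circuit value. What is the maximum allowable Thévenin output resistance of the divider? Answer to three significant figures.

R_th ≤ 979 Ω

Loading drop = R_th/(R_th + R_L) ≤ 0.0400, so R_th ≤ R_L · ε/(1−ε) = 23.5 kΩ × 0.0400/0.9600 = 979 Ω.
(Any R1, R2 with R2/(R1+R2) = 0.626 and R1‖R2 ≤ 979 Ω will meet the spec.)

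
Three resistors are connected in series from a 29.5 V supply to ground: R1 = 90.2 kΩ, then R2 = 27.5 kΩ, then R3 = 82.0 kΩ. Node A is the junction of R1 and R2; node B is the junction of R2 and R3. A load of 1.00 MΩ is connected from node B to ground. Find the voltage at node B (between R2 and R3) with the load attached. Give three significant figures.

At node B, R3 is in parallel with the load: R3‖R_L = 75.79 kΩ.
Below node A the resistance is R2 + (R3‖R_L) = 103.3 kΩ, so V_A = 29.5 × 103.3/193.5 = 15.75 V.
Then V_B = V_A × (R3‖R_L)/(R2 + R3‖R_L) = 15.75 × 75.79/103.3 = 11.6 V.

V ≈ 11.6 V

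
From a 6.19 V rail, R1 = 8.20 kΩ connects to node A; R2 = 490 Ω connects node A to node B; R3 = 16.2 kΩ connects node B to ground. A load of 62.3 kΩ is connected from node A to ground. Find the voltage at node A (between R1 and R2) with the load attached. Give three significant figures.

Below node A the series string R2+R3 = 16690 Ω sits in parallel with the 62300 Ω load: 13160 Ω.
V_A = 6.19 × 13160/(8200 + 13160) = 3.81 V.

V ≈ 3.81 V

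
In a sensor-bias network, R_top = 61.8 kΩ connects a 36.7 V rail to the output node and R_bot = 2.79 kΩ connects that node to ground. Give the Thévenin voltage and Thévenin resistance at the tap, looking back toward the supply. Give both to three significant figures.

V_th = 1.59 V, R_th = 2.67 kΩ

V_th is the open-circuit tap voltage: 36.7 × 2.79/(61.8 + 2.79) = 1.59 V.
With the supply zeroed, R_top and R_bot appear in parallel from the tap: R_th = R_top‖R_bot = (61.8 × 2.79)/64.59 = 2.67 kΩ.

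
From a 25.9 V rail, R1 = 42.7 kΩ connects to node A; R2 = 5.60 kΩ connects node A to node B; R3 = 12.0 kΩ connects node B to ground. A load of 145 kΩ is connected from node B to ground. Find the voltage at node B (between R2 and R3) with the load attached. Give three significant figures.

At node B, R3 is in parallel with the load: R3‖R_L = 11.08 kΩ.
Below node A the resistance is R2 + (R3‖R_L) = 16.68 kΩ, so V_A = 25.9 × 16.68/59.38 = 7.276 V.
Then V_B = V_A × (R3‖R_L)/(R2 + R3‖R_L) = 7.276 × 11.08/16.68 = 4.83 V.

V ≈ 4.83 V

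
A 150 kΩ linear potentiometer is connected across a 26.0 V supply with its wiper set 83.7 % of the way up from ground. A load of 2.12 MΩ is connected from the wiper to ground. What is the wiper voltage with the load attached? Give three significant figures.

The wiper splits the pot into (1−α)R = 24.45 kΩ above and αR = 125.5 kΩ below.
Lower section ‖ load = 118.5 kΩ.
V_wiper = 26.0 × 118.5/(24.45 + 118.5) = 21.6 V.

V ≈ 21.6 V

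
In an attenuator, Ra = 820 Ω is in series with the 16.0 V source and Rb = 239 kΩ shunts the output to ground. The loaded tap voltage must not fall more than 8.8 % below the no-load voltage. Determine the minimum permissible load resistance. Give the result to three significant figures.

Output resistance R_th = Ra‖Rb = (820 × 239000)/239800 = 817.2 Ω.
The fractional drop is R_th/(R_th + R_L); requiring this ≤ 0.0880 gives R_L ≥ R_th(1/0.0880 − 1) = 817.2 × 10.36 = 8.47 kΩ.

R_L(min) ≈ 8.47 kΩ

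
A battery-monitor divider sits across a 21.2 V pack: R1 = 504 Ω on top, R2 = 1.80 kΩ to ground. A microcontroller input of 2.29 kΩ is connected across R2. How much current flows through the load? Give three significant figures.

I_L ≈ 6.17 mA

R2‖R_L = 1008 Ω; V_out = 21.2 × 1008/1512 = 14.13 V.
I_L = V_out / R_L = 14.13 / 2.29 kΩ = 6.17 mA.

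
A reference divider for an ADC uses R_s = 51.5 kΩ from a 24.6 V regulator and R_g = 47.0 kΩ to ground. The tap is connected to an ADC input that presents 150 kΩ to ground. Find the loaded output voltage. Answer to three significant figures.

V_out ≈ 10.1 V

The load sits in parallel with R_g: R_g‖R_L = (47.0 × 150) / (47.0 + 150) = 35.79 kΩ.
V_out = 24.6 × 35.79 / (51.5 + 35.79) = 24.6 × 35.79/87.29 = 10.1 V.
(Unloaded it would have been 11.7 V.)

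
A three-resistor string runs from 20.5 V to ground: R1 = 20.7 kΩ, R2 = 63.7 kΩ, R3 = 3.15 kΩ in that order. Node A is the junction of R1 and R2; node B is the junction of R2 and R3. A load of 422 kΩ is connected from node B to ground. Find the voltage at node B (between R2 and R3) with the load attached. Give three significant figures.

At node B, R3 is in parallel with the load: R3‖R_L = 3.127 kΩ.
Below node A the resistance is R2 + (R3‖R_L) = 66.83 kΩ, so V_A = 20.5 × 66.83/87.53 = 15.65 V.
Then V_B = V_A × (R3‖R_L)/(R2 + R3‖R_L) = 15.65 × 3.127/66.83 = 0.732 V.

V ≈ 0.732 V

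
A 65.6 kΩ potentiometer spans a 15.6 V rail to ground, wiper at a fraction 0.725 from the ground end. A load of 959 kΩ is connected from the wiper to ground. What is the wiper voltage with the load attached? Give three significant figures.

V ≈ 11.2 V

The wiper splits the pot into (1−α)R = 18.04 kΩ above and αR = 47.56 kΩ below.
Lower section ‖ load = 45.31 kΩ.
V_wiper = 15.6 × 45.31/(18.04 + 45.31) = 11.2 V.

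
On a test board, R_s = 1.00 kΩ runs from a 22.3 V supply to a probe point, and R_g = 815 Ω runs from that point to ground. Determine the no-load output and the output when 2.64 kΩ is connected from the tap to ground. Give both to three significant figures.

Unloaded: 10.0 V; loaded: 8.56 V

Open-circuit: V = 22.3 × 815/(1000 + 815) = 10.0 V.
With the load, R_g becomes R_g‖R_L = 622.7 Ω, so V = 22.3 × 622.7/1623 = 8.56 V.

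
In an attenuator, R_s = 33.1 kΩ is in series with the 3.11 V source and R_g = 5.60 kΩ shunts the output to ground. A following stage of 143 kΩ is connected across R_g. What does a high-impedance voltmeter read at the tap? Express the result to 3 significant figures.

The load sits in parallel with R_g: R_g‖R_L = (5.60 × 143) / (5.60 + 143) = 5.389 kΩ.
V_out = 3.11 × 5.389 / (33.1 + 5.389) = 3.11 × 5.389/38.49 = 0.435 V.

V_out ≈ 0.435 V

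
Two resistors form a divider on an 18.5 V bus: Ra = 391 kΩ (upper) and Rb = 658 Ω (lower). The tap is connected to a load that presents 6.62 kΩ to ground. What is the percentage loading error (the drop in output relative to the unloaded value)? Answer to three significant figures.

9.03 %

The divider's output (Thévenin) resistance is Ra‖Rb = 656.9 Ω.
Fractional drop under load = R_th/(R_th + R_L) = 656.9 / (656.9 + 6620) = 0.09027.
So the output falls by 9.03 %.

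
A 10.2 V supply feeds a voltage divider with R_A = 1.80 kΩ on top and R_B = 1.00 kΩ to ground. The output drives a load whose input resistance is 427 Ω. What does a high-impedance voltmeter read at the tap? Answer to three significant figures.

V_out ≈ 1.45 V

The load sits in parallel with R_B: R_B‖R_L = (1000 × 427) / (1000 + 427) = 299.2 Ω.
V_out = 10.2 × 299.2 / (1800 + 299.2) = 10.2 × 299.2/2099 = 1.45 V.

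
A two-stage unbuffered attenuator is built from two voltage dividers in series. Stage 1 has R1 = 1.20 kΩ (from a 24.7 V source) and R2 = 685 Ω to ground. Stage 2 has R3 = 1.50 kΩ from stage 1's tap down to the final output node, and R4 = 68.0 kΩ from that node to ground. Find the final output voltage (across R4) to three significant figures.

Stage 2 presents R3+R4 = 69500 Ω as a load on stage 1's tap.
Stage 1's lower leg becomes R2‖(R3+R4) = 678.3 Ω, so V_mid = 24.7 × 678.3/1878 = 8.920 V.
Stage 2 is itself unloaded: V_out = V_mid × R4/(R3+R4) = 8.920 × 68000/69500 = 8.73 V.

V_out ≈ 8.73 V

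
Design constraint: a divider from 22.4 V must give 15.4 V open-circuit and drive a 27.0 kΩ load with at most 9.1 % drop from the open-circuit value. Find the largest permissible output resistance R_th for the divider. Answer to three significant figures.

R_th ≤ 2.70 kΩ

Loading drop = R_th/(R_th + R_L) ≤ 0.0910, so R_th ≤ R_L · ε/(1−ε) = 27.0 kΩ × 0.0910/0.9090 = 2.70 kΩ.
(Any R1, R2 with R2/(R1+R2) = 0.688 and R1‖R2 ≤ 2.70 kΩ will meet the spec.)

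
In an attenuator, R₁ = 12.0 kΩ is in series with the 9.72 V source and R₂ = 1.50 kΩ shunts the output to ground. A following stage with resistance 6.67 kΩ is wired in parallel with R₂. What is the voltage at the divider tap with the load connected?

V_out ≈ 0.900 V

The load sits in parallel with R₂: R₂‖R_L = (1.50 × 6.67) / (1.50 + 6.67) = 1.225 kΩ.
V_out = 9.72 × 1.225 / (12.0 + 1.225) = 9.72 × 1.225/13.22 = 0.900 V.
(Unloaded it would have been 1.08 V.)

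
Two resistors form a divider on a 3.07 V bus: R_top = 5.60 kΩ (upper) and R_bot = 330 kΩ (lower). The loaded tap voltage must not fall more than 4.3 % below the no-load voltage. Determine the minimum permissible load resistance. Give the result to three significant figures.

R_L(min) ≈ 123 kΩ

Output resistance R_th = R_top‖R_bot = (5.60 × 330)/335.6 = 5.507 kΩ.
The fractional drop is R_th/(R_th + R_L); requiring this ≤ 0.0430 gives R_L ≥ R_th(1/0.0430 − 1) = 5.507 × 22.26 = 123 kΩ.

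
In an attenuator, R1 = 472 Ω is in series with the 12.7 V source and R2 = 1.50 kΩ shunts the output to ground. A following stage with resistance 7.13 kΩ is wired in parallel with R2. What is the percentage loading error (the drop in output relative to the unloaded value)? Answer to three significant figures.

The divider's output (Thévenin) resistance is R1‖R2 = 359.0 Ω.
Fractional drop under load = R_th/(R_th + R_L) = 359.0 / (359.0 + 7130) = 0.04794.
So the output falls by 4.79 %.

4.79 %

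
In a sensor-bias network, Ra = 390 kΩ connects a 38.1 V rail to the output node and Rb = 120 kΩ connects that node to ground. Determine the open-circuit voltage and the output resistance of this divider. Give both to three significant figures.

V_th is the open-circuit tap voltage: 38.1 × 120/(390 + 120) = 8.96 V.
With the supply zeroed, Ra and Rb appear in parallel from the tap: R_th = Ra‖Rb = (390 × 120)/510.0 = 91.8 kΩ.

V_th = 8.96 V, R_th = 91.8 kΩ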